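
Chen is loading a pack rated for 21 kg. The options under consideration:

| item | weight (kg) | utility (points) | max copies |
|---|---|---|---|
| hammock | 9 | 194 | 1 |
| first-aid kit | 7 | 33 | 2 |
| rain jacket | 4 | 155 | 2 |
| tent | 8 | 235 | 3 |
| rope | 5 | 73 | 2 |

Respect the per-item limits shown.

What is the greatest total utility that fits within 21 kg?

625

A density-first pass picks 2×rain jacket + tent + rope — 618 at 21 kg.
Dropping rain jacket and rope frees 9 kg; slotting in tent (8 kg) lifts the total to 625 at 20 kg.
Every other selection either busts 21 kg or exceeds an availability limit or fails to beat 625.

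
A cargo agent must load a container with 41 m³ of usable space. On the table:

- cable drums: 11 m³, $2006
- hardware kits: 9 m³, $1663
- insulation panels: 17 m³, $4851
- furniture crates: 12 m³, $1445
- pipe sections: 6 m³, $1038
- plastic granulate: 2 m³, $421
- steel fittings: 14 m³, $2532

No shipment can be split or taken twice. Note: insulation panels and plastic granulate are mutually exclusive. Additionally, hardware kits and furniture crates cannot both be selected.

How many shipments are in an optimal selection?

3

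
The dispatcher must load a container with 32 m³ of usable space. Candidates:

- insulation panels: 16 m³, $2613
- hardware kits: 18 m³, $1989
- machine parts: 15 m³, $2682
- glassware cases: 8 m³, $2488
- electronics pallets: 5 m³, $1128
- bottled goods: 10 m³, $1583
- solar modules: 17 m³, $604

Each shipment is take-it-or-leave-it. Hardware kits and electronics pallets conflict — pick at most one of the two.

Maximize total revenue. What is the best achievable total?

6298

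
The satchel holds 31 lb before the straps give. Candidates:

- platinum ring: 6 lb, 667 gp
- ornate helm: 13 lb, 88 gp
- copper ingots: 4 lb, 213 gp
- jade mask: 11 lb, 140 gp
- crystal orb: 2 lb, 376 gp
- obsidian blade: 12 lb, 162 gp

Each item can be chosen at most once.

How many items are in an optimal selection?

4

Best achievable value is 1418.
One optimal bundle: platinum ring + copper ingots + crystal orb + obsidian blade (24 lb).
Every optimal selection uses 4 items.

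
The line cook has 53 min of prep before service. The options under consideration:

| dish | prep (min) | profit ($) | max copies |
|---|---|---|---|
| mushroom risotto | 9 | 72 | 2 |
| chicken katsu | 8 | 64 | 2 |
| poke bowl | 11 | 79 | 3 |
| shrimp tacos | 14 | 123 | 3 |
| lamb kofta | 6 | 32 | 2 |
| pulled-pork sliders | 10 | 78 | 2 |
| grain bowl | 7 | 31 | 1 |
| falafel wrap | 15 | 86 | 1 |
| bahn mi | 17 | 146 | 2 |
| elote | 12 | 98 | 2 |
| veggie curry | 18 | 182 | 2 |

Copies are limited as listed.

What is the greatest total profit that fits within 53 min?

510

Filling by ratio: shrimp tacos + 2×veggie curry for 487, with 3 min left unused.
Dropping shrimp tacos frees 14 min; slotting in bahn mi (17 min) lifts the total to 510 at 53 min.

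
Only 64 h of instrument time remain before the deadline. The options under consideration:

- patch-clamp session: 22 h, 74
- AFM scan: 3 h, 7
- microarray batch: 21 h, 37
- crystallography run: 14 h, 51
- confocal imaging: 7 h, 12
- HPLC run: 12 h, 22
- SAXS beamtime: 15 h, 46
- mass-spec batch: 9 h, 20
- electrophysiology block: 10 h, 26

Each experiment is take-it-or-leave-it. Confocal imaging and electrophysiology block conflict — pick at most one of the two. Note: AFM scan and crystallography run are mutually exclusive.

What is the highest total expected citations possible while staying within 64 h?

Best packing: patch-clamp session + crystallography run + SAXS beamtime + electrophysiology block — 61 h, 197 total.
Every other selection either busts 64 h or breaks a pairing rule or fails to beat 197.

197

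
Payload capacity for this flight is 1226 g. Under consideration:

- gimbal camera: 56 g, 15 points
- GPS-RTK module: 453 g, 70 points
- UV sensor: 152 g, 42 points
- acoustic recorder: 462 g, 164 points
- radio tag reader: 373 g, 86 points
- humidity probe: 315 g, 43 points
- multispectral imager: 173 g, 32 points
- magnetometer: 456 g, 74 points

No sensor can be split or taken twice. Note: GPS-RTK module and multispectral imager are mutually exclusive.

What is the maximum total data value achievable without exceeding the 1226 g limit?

339

Ranking by ratio (data value/g): acoustic recorder 0.35, UV sensor 0.28, gimbal camera 0.27.
Taking gimbal camera + UV sensor + acoustic recorder + radio tag reader + multispectral imager: 1216 g used, 339 in data value.
The closest alternative, UV sensor + acoustic recorder + radio tag reader + multispectral imager, reaches only 324.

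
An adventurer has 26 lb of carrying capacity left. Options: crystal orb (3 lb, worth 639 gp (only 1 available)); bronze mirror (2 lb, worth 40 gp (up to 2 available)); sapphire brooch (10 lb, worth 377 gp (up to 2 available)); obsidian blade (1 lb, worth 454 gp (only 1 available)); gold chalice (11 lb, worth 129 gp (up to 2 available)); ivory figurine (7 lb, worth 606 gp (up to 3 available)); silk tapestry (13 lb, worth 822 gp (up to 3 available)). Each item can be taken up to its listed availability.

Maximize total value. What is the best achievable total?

Best packing: crystal orb + obsidian blade + 3×ivory figurine — 25 lb, 2911 total.
No other feasible combination exceeds 2911.

2911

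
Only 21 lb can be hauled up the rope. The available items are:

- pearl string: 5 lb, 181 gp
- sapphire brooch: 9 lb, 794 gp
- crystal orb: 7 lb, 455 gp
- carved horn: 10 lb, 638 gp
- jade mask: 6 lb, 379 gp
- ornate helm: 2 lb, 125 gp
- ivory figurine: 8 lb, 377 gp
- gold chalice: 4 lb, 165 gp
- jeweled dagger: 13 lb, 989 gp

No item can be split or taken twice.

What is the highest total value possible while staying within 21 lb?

By value per lb: sapphire brooch 88.22, jeweled dagger 76.08, crystal orb 65.00, carved horn 63.80 lead.
The ratio heuristic lands on sapphire brooch + crystal orb + ornate helm (1374) but leaves 3 lb idle.
The 7 lb tied up in crystal orb is better spent on carved horn — total rises to 1557 (21 lb).
That's the maximum — no swap from here does better than 1557.

1557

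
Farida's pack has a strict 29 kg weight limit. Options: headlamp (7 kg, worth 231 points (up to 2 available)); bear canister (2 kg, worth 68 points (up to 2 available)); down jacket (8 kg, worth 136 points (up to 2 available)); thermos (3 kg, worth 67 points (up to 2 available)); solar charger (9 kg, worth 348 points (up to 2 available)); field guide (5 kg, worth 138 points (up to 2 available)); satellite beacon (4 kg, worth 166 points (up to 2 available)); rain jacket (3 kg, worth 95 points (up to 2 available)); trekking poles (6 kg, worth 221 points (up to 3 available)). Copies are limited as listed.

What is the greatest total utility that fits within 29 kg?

1123

Greedy by ratio would take bear canister + 2×solar charger + 2×satellite beacon: 28 kg used, total 1096.
Dropping bear canister frees 2 kg; slotting in rain jacket (3 kg) lifts the total to 1123 at 29 kg.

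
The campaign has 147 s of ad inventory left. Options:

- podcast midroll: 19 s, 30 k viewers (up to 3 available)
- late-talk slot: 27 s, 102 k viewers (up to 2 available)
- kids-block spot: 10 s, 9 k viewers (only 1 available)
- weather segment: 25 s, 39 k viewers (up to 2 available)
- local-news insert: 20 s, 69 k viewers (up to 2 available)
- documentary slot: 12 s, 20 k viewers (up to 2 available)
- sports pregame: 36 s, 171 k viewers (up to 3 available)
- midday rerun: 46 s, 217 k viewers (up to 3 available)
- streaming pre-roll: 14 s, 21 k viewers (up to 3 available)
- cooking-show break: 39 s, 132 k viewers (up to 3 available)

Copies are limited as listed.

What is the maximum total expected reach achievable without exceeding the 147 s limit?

661

A density-first pass picks late-talk slot + documentary slot + 3×sports pregame — 635 at 147 s.
Replace documentary slot and sports pregame with midday rerun: the trade gains 26 net, giving 661 at 145 s.
Nothing else within 147 s beats 661.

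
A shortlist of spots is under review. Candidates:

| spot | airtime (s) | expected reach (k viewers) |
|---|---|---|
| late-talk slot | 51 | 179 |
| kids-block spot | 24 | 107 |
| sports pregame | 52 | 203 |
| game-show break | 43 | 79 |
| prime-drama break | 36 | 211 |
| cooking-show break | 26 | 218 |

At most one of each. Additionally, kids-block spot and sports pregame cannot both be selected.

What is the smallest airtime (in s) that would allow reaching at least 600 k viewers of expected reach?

113

Need the lightest bundle worth ≥ 600.
Taking late-talk slot + prime-drama break + cooking-show break gives 608 (≥ 600) for 113 s.
Any bundle with less than 113 s falls short of 600.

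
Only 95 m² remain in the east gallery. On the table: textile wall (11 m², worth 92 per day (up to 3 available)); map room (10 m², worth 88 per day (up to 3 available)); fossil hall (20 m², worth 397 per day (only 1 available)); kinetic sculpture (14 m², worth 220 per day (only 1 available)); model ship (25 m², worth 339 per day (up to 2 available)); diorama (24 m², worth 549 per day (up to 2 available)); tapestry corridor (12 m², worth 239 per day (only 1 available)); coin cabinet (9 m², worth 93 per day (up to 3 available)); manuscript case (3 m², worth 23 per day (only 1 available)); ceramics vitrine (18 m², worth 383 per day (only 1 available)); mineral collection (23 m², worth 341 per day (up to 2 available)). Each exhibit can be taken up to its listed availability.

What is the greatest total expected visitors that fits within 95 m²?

1971

Greedy by ratio would take kinetic sculpture + 2×diorama + tapestry corridor + manuscript case + ceramics vitrine: 95 m² used, total 1963.
Reworking the packing: fossil hall + 2×diorama + coin cabinet + ceramics vitrine uses 95 m² and improves the total to 1971.
No other feasible combination exceeds 1971.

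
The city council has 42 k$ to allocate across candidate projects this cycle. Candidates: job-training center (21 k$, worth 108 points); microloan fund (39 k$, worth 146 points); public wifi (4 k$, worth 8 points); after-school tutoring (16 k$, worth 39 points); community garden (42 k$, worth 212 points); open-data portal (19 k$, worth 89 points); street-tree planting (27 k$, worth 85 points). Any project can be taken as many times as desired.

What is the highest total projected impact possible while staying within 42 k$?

216

The ratio ordering already packs tightly: 2×job-training center, 42 k$, 216.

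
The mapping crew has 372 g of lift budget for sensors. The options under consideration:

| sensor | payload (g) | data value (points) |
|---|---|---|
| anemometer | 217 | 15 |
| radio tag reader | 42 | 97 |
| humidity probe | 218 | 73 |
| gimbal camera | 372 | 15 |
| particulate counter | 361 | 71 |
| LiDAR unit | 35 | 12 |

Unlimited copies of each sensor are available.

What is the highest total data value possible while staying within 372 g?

788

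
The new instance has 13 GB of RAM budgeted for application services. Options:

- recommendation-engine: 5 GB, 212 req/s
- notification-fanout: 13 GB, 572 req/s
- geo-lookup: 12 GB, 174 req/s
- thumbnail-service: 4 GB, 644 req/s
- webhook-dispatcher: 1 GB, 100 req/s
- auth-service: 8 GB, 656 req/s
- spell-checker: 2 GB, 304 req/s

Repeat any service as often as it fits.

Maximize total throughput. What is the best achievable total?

2032

The ratio ordering already packs tightly: 3×thumbnail-service + webhook-dispatcher, 13 GB, 2032.
That's the maximum — no swap from here does better than 2032.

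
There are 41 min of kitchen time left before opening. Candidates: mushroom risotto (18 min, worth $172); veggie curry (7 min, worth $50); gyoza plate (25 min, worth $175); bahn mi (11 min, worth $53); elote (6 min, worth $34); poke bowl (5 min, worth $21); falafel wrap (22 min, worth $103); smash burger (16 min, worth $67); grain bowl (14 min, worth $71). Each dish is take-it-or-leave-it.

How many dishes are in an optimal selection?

4

The maximum profit within 41 min is 296.
mushroom risotto + veggie curry + bahn mi + poke bowl hits 296 at 41 min.
Any selection reaching 296 contains exactly 4 dishes.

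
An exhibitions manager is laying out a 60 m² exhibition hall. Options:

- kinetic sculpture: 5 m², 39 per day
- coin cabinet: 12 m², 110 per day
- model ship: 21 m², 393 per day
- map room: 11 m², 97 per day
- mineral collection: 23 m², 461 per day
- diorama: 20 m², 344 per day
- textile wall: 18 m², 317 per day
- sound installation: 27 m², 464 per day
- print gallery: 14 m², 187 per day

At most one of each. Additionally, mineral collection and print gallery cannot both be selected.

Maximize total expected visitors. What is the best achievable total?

Best packing: model ship + diorama + textile wall — 59 m², 1054 total.
The spare 1 m² is too small for any remaining exhibit, and no feasible exchange beats 1054.

1054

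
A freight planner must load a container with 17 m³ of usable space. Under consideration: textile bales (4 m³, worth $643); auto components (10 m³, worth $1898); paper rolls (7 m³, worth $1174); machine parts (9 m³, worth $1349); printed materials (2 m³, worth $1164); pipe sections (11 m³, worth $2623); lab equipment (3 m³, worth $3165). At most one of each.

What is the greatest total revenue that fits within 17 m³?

Ranking by ratio (revenue/m³): lab equipment 1055.00, printed materials 582.00, pipe sections 238.45.
The ratio ordering already packs tightly: printed materials + pipe sections + lab equipment, 16 m³, 6952.

6952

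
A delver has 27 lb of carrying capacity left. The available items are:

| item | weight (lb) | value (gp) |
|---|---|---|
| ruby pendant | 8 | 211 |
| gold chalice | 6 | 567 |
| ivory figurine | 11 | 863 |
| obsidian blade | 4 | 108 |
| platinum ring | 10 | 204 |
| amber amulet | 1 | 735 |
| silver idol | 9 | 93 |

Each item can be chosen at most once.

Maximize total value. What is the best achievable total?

2376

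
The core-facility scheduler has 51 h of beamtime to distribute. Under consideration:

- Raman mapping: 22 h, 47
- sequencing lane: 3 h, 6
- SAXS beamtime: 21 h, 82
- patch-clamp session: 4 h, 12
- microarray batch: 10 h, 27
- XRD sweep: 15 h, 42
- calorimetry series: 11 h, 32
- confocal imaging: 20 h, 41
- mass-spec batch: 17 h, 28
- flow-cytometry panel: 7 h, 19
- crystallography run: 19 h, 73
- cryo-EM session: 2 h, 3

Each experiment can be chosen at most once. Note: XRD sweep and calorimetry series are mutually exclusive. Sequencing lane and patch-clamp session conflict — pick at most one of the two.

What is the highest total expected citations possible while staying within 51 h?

Taking the top-ratio experiments first gives SAXS beamtime + patch-clamp session + flow-cytometry panel + crystallography run for 186 (51 h).
Dropping patch-clamp session and flow-cytometry panel frees 11 h; slotting in calorimetry series (11 h) lifts the total to 187 at 51 h.

187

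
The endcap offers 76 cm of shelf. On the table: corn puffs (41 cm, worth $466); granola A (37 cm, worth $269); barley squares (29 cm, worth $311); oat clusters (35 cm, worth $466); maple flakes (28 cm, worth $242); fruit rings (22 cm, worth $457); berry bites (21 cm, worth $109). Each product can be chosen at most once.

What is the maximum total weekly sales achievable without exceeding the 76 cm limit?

By weekly sales per cm: fruit rings 20.77, oat clusters 13.31, corn puffs 11.37 lead.
The ratio heuristic lands on oat clusters + fruit rings (923) but leaves 19 cm idle.
Dropping fruit rings frees 22 cm; slotting in corn puffs (41 cm) lifts the total to 932 at 76 cm.

932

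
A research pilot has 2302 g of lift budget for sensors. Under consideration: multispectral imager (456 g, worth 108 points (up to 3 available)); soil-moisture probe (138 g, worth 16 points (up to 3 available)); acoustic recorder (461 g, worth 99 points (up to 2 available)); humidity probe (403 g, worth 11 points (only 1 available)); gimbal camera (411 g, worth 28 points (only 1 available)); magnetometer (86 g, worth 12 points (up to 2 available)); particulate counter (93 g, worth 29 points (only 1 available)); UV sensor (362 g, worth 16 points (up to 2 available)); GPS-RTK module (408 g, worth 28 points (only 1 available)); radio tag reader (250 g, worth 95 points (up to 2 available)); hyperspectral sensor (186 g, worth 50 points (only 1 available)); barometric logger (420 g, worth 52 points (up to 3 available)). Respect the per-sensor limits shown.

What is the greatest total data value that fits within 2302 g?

A density-first pass picks 3×multispectral imager + magnetometer + particulate counter + 2×radio tag reader + hyperspectral sensor — 605 at 2233 g.
The 86 g tied up in magnetometer is better spent on soil-moisture probe — total rises to 609 (2285 g).
Nothing else within 2302 g beats 609.

609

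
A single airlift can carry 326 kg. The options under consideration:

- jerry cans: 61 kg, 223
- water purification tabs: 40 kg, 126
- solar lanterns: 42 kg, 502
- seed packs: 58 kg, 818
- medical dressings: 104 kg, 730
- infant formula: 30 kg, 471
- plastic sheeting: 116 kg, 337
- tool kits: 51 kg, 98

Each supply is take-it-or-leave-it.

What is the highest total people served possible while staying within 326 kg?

2745

The ratio heuristic lands on jerry cans + solar lanterns + seed packs + medical dressings + infant formula (2744) but leaves 31 kg idle.
The 61 kg tied up in jerry cans is better spent on water purification tabs + tool kits — total rises to 2745 (325 kg).
Next best is jerry cans + solar lanterns + seed packs + medical dressings + infant formula at 2744 (295 kg) — short by 1.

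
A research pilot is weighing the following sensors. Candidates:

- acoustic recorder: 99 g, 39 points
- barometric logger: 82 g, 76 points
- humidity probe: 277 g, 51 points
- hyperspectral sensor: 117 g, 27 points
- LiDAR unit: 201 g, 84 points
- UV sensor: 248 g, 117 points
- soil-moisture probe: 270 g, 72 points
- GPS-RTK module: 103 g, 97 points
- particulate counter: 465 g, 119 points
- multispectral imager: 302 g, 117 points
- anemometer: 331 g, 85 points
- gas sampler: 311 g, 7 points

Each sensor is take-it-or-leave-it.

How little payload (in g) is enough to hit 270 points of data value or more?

433

Look for the lowest-payload combination reaching 270.
barometric logger + UV sensor + GPS-RTK module: 290 data value at 433 g.
Any bundle with less than 433 g falls short of 270.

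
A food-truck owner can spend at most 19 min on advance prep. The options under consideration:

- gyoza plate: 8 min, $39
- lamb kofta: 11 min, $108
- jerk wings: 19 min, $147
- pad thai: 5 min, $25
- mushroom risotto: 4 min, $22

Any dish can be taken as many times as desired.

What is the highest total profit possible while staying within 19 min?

Taking lamb kofta + 2×mushroom risotto: 19 min used, 152 in profit.

152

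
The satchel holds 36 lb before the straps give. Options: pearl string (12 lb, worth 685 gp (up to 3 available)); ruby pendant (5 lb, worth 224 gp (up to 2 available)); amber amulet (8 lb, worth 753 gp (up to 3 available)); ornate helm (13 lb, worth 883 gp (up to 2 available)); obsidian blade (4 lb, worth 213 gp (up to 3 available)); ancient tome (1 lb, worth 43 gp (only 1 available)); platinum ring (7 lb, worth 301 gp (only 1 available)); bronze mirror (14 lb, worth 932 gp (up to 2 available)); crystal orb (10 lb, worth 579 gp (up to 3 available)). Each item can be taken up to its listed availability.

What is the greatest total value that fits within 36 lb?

2944

The ratio heuristic lands on 3×amber amulet + ancient tome + crystal orb (2881) but leaves 1 lb idle.
Dropping ancient tome and crystal orb frees 11 lb; slotting in pearl string (12 lb) lifts the total to 2944 at 36 lb.
Every other selection either busts 36 lb or exceeds an availability limit or fails to beat 2944.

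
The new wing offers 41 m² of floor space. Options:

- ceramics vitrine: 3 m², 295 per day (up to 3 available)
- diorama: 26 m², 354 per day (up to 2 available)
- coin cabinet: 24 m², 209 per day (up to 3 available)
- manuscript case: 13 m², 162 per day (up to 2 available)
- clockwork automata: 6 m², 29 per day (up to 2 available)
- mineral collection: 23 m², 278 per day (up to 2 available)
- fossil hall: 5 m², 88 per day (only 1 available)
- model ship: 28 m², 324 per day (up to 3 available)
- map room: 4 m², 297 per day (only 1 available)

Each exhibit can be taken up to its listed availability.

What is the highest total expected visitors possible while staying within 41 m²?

A density-first pass picks 3×ceramics vitrine + manuscript case + clockwork automata + fossil hall + map room — 1461 at 37 m².
Replace manuscript case and clockwork automata with mineral collection: the trade gains 87 net, giving 1548 at 41 m².
Every other selection either busts 41 m² or exceeds an availability limit or fails to beat 1548.

1548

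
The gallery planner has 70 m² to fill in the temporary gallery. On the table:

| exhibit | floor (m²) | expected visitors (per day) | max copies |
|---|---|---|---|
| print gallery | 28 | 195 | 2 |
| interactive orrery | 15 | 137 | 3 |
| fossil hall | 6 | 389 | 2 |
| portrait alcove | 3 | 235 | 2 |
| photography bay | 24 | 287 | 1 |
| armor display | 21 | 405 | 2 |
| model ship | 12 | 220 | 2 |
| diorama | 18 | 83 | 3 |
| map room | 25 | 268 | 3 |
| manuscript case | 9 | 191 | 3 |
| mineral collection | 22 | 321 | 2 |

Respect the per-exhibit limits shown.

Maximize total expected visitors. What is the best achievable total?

Filling by ratio: 2×fossil hall + 2×portrait alcove + armor display + 3×manuscript case for 2226, with 4 m² left unused.
The 21 m² tied up in armor display is better spent on 2×model ship — total rises to 2261 (69 m²).

2261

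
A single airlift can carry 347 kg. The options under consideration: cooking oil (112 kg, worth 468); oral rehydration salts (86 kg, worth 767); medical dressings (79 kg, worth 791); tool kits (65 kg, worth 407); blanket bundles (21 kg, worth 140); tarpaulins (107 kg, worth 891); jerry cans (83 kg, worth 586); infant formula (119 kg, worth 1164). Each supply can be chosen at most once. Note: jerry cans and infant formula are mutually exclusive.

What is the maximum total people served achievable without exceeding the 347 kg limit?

2986

Greedy by ratio would take oral rehydration salts + medical dressings + blanket bundles + infant formula: 305 kg used, total 2862.
Replace oral rehydration salts with tarpaulins: the trade gains 124 net, giving 2986 at 326 kg.
Runner-up oral rehydration salts + blanket bundles + tarpaulins + infant formula tops out at 2962.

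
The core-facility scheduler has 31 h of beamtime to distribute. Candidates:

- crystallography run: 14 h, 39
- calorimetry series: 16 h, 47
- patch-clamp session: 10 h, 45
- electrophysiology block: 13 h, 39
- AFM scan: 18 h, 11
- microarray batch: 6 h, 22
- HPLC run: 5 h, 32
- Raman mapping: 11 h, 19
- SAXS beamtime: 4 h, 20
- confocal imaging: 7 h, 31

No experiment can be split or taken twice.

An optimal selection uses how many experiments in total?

4

The maximum expected citations within 31 h is 130.
One optimal bundle: patch-clamp session + microarray batch + HPLC run + confocal imaging (28 h).
Every optimal selection uses 4 experiments.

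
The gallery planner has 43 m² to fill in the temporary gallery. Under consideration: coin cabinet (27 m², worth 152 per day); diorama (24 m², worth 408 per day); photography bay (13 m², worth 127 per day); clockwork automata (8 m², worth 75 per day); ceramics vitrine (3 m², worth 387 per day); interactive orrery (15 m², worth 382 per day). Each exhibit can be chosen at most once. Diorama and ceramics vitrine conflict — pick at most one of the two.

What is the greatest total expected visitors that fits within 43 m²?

971

Ranking by ratio (expected visitors/m²): ceramics vitrine 129.00, interactive orrery 25.47, diorama 17.00, photography bay 9.77.
Taking photography bay + clockwork automata + ceramics vitrine + interactive orrery: 39 m² used, 971 in expected visitors.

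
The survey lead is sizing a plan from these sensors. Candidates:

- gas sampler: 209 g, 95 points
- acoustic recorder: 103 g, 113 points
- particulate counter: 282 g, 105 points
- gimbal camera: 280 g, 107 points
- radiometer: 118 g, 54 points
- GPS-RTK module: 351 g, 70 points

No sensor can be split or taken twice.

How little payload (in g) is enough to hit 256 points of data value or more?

Need the lightest bundle worth ≥ 256.
gas sampler + acoustic recorder + radiometer reaches 262 using 430 g.
Below 430 g the best achievable stays under 256.

430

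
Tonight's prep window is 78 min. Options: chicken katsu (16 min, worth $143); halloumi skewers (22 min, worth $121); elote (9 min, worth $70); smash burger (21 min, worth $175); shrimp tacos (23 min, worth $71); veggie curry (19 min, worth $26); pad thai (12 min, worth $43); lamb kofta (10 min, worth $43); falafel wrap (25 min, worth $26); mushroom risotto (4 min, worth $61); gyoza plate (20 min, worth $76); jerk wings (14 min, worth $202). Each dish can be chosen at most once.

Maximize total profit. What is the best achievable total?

The ratio heuristic lands on chicken katsu + elote + smash burger + lamb kofta + mushroom risotto + jerk wings (694) but leaves 4 min idle.
Dropping elote and lamb kofta frees 19 min; slotting in halloumi skewers (22 min) lifts the total to 702 at 77 min.
Every other selection either busts 78 min or fails to beat 702.

702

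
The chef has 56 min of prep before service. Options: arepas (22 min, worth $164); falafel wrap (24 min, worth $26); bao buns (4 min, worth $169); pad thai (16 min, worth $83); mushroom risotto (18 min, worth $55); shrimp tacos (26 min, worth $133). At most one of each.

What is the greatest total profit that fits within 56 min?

466

By profit per min: bao buns 42.25, arepas 7.45, pad thai 5.19 lead.
A density-first pass picks arepas + bao buns + pad thai — 416 at 42 min.
Replace pad thai with shrimp tacos: the trade gains 50 net, giving 466 at 52 min.
Nothing else within 56 min beats 466.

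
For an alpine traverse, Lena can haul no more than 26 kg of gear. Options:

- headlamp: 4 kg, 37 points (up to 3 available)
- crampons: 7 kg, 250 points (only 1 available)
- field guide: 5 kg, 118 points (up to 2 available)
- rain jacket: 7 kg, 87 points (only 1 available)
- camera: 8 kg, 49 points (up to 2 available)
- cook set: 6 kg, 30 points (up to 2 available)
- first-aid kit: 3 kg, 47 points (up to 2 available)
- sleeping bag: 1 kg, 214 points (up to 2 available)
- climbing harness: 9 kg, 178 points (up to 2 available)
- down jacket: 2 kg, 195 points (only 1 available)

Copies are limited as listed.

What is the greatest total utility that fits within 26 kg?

By utility per kg: sleeping bag 214.00, down jacket 97.50, crampons 35.71, field guide 23.60 lead.
Filling by ratio: crampons + 2×field guide + first-aid kit + 2×sleeping bag + down jacket for 1156, with 2 kg left unused.
Dropping field guide and first-aid kit frees 8 kg; slotting in climbing harness (9 kg) lifts the total to 1169 at 25 kg.

1169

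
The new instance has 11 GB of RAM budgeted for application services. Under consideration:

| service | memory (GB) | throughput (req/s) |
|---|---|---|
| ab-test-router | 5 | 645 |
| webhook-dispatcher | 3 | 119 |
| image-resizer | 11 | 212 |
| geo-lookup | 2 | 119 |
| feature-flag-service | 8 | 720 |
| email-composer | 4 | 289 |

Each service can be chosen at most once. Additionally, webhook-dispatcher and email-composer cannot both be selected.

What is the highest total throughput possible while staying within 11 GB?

The ratio ordering already packs tightly: ab-test-router + geo-lookup + email-composer, 11 GB, 1053.
Nothing else feasible within 11 GB beats 1053.

1053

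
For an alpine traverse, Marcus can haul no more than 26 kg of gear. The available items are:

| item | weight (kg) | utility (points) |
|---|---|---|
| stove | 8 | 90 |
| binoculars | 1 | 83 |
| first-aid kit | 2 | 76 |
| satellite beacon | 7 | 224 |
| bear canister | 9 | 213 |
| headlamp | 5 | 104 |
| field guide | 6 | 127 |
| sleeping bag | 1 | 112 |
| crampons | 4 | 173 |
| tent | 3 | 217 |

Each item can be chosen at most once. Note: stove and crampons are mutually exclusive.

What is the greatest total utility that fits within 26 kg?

1022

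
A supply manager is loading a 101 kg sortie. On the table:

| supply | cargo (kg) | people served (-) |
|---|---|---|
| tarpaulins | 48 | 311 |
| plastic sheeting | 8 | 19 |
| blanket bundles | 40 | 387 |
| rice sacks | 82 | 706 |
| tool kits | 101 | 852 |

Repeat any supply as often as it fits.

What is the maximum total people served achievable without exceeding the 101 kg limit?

Density check — blanket bundles 9.68, rice sacks 8.61, tool kits 8.44 are the best per kg.
A density-first pass picks 2×plastic sheeting + 2×blanket bundles — 812 at 96 kg.
Dropping 2×plastic sheeting and 2×blanket bundles frees 96 kg; slotting in tool kits (101 kg) lifts the total to 852 at 101 kg.
Nothing else within 101 kg beats 852.

852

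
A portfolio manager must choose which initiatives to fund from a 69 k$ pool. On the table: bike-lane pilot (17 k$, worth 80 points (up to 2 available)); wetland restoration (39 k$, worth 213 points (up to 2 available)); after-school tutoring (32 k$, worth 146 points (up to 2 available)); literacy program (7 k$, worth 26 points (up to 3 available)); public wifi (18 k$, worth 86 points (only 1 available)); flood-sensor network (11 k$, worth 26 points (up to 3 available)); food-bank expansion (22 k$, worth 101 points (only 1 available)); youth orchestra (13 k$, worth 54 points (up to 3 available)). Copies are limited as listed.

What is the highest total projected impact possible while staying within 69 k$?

347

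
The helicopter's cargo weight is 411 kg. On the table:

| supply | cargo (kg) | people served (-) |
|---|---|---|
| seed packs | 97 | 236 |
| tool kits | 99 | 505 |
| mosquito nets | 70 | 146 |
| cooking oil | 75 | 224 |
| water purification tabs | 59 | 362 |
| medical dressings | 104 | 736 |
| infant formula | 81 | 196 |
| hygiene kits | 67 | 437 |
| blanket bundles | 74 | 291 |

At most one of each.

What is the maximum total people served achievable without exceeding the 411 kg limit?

2331

The ratio ordering already packs tightly: tool kits + water purification tabs + medical dressings + hygiene kits + blanket bundles, 403 kg, 2331.
The spare 8 kg is too small for any remaining supply, and no exchange beats 2331.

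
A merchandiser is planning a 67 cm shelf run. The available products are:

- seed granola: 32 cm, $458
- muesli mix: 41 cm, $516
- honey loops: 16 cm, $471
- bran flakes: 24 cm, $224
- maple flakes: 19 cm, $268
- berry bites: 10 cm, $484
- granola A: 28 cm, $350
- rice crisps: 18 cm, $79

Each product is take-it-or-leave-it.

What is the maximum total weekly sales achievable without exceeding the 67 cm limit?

1471

The ratio heuristic lands on seed granola + honey loops + berry bites (1413) but leaves 9 cm idle.
The 32 cm tied up in seed granola is better spent on muesli mix — total rises to 1471 (67 cm).
The closest alternative, seed granola + honey loops + berry bites, reaches only 1413.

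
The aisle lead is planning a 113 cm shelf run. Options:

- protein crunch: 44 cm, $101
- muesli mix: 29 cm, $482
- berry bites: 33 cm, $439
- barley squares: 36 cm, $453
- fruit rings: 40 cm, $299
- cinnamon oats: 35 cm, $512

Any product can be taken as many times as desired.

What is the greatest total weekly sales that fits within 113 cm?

1536

By weekly sales per cm: muesli mix 16.62, cinnamon oats 14.63, berry bites 13.30 lead.
Filling by ratio: 3×muesli mix for 1446, with 26 cm left unused.
The 87 cm tied up in 3×muesli mix is better spent on 3×cinnamon oats — total rises to 1536 (105 cm).
The spare 8 cm is too small for any remaining product, and no exchange beats 1536.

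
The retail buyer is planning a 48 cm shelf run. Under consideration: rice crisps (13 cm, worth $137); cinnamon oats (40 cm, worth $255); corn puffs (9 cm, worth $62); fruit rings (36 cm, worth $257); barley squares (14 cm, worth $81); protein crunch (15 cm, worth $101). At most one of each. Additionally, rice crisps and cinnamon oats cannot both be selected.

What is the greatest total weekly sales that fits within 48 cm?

319

By weekly sales per cm: rice crisps 10.54, fruit rings 7.14, corn puffs 6.89, protein crunch 6.73 lead.
Greedy by ratio would take rice crisps + corn puffs + protein crunch: 37 cm used, total 300.
Replace rice crisps and protein crunch with fruit rings: the trade gains 19 net, giving 319 at 45 cm.
No other feasible combination exceeds 319.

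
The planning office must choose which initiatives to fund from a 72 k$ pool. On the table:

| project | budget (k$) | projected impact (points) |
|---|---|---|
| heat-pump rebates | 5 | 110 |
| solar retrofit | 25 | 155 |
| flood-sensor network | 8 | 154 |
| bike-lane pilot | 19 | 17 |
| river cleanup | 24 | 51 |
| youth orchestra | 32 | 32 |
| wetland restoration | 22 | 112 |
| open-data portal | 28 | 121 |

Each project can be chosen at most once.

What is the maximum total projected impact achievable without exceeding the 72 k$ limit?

540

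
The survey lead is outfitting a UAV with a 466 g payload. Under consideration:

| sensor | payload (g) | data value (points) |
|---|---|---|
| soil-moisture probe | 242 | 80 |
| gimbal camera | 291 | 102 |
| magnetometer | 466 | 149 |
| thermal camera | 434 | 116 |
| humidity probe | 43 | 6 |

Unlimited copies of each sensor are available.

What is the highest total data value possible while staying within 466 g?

149

The ratio heuristic lands on gimbal camera + 4×humidity probe (126) but leaves 3 g idle.
The 463 g tied up in gimbal camera and 4×humidity probe is better spent on magnetometer — total rises to 149 (466 g).
That's the maximum — no swap from here does better than 149.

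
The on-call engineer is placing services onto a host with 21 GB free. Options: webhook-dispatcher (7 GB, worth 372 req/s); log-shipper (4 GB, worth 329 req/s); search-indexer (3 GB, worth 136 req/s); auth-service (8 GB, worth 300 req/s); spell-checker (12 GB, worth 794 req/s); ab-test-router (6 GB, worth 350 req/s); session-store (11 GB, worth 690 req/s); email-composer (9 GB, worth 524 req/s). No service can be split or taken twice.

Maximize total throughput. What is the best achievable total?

1369

Ranking by ratio (throughput/GB): log-shipper 82.25, spell-checker 66.17, session-store 62.73, ab-test-router 58.33.
The ratio heuristic lands on log-shipper + search-indexer + spell-checker (1259) but leaves 2 GB idle.
Replace search-indexer and spell-checker with ab-test-router + session-store: the trade gains 110 net, giving 1369 at 21 GB.
An exhaustive check of the 256 subsets confirms 1369.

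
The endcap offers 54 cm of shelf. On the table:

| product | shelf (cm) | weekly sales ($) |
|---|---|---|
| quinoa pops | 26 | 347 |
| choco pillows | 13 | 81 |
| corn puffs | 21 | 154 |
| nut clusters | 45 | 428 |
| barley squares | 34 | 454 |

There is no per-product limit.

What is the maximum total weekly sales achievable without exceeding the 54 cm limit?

694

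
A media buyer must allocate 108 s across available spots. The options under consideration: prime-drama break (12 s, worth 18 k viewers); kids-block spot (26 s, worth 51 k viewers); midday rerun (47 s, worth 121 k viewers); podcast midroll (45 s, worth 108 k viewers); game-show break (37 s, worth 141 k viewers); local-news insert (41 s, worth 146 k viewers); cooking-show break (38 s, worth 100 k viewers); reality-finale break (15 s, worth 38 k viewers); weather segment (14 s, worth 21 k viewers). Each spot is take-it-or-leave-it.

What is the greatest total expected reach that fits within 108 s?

346

Filling by ratio: prime-drama break + game-show break + local-news insert + reality-finale break for 343, with 3 s left unused.
Replace prime-drama break with weather segment: the trade gains 3 net, giving 346 at 107 s.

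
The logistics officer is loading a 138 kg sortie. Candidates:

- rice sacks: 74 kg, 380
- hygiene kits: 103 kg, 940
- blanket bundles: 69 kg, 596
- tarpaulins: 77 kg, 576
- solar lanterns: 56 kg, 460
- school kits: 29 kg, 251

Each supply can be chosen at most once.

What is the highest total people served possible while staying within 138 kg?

By people served per kg: hygiene kits 9.13, school kits 8.66, blanket bundles 8.64, solar lanterns 8.21 lead.
Hygiene kits + school kits uses 132 of the 138 kg and totals 1191.
Next best is blanket bundles + solar lanterns at 1056 (125 kg) — short by 135.

1191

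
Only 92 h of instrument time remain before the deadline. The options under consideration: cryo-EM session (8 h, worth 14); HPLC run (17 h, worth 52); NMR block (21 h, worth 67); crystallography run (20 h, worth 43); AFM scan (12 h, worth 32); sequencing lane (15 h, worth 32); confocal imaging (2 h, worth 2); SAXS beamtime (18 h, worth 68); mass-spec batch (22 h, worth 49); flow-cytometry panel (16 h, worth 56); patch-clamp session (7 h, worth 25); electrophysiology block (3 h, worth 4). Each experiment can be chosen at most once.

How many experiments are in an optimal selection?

Optimal total is 300.
For example HPLC run + NMR block + AFM scan + SAXS beamtime + flow-cytometry panel + patch-clamp session achieves it, using 91 h.
Any selection reaching 300 contains exactly 6 experiments.

6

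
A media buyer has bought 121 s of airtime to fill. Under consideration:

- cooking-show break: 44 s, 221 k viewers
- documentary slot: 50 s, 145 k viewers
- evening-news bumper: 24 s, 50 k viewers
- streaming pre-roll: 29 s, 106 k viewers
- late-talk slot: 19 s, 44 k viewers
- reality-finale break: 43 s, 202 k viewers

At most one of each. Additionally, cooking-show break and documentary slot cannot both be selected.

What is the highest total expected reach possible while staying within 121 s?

529

Taking cooking-show break + streaming pre-roll + reality-finale break: 116 s used, 529 in expected reach.
Runner-up cooking-show break + evening-news bumper + reality-finale break tops out at 473.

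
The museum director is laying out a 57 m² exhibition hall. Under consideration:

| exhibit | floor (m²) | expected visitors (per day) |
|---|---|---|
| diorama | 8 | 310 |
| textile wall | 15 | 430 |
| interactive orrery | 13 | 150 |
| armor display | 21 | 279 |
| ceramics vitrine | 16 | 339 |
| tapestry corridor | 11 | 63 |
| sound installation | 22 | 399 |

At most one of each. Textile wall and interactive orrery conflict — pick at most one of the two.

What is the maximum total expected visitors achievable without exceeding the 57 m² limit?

Taking diorama + textile wall + tapestry corridor + sound installation: 56 m² used, 1202 in expected visitors.
The closest alternative, textile wall + ceramics vitrine + sound installation, reaches only 1168.

1202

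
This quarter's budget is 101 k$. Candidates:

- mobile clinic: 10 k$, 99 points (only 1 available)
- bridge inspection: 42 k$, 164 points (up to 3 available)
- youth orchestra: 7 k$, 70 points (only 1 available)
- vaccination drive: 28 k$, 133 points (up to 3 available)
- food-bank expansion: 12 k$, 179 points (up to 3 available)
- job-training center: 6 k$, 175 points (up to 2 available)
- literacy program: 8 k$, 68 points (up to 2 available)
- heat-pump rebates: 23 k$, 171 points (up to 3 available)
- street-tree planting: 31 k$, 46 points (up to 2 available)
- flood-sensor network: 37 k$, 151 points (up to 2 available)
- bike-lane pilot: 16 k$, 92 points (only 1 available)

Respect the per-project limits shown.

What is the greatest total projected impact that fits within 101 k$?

1299

Greedy by ratio would take mobile clinic + youth orchestra + 3×food-bank expansion + 2×job-training center + 2×literacy program + bike-lane pilot: 97 k$ used, total 1284.
The 42 k$ tied up in mobile clinic and 2×literacy program and bike-lane pilot is better spent on 2×heat-pump rebates — total rises to 1299 (101 k$).
That's the maximum — no swap from here does better than 1299.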